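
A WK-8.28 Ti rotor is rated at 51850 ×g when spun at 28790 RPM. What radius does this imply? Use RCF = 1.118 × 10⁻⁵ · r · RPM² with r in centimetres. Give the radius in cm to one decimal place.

5.6 cm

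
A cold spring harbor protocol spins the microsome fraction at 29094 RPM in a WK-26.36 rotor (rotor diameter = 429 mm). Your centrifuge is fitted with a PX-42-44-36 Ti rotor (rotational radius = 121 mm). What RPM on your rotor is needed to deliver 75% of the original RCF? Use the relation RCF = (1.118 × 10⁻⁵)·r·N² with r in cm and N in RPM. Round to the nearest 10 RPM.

Original rotor: r = 429 mm / 2 = 214.5 mm = 21.45 cm
RCF = 1.118 × 10⁻⁵ × r × N²
RCF_original = 1.118 × 10⁻⁵ × 21.45 × (29094)² = 1.118 × 10⁻⁵ × 21.45 × 846,460,836 ≈ 202,990.6 × g
Target RCF = 0.75 × 202,990.6 ≈ 152,243 × g
Your rotor: r = 121 mm = 12.1 cm
152,243 = 1.118 × 10⁻⁵ × 12.1 × N²
N² = 152,243 / (13.5278 × 10⁻⁵) = 1,125,408,418
N ≈ √1,125,408,418 ≈ 33,547.1

33550 RPM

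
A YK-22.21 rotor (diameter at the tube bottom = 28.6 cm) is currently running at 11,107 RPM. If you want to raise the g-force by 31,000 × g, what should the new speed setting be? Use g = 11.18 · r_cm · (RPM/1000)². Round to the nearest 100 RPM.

r = 28.6 / 2 = 14.3 cm
Current RCF = 11.18 × 14.3 × (11.107)² = 11.18 × 14.3 × 123.365449 ≈ 19,722.9 × g
Target RCF = 19,722.9 + 31,000 = 50,722.9 × g
(N/1000)² = 50,722.9 / 159.874 = 317.268
N = 1000 × √317.268 ≈ 17,812.0

17800 RPM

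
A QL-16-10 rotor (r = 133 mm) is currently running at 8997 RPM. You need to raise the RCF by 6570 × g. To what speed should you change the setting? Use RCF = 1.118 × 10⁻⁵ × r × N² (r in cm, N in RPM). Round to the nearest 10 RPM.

r = 133 mm = 13.3 cm
Current RCF = 1.118 × 10⁻⁵ × 13.3 × (8997)² = 1.118 × 10⁻⁵ × 13.3 × 80,946,009 ≈ 12,036.2 × g
Target RCF = 12,036.2 + 6,570 = 18,606.2 × g
N² = 18,606.2 / (14.8694 × 10⁻⁵) = 125,130,806
N ≈ √125,130,806 ≈ 11,186.2

11190 RPM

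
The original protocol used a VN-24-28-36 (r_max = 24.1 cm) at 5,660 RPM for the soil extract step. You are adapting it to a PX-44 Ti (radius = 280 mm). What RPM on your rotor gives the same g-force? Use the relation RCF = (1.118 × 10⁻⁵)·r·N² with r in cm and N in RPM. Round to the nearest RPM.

RCF = 1.118 × 10⁻⁵ × r × N²
RCF_original = 1.118 × 10⁻⁵ × 24.1 × (5660)² = 1.118 × 10⁻⁵ × 24.1 × 32,035,600 ≈ 8,631.6 × g
Your rotor: r = 280 mm = 28.0 cm
8,631.6 = 1.118 × 10⁻⁵ × 28 × N²
N² = 8,631.6 / (31.304 × 10⁻⁵) = 27,573,473
N ≈ √27,573,473 ≈ 5,251.0

≈ 5251 RPM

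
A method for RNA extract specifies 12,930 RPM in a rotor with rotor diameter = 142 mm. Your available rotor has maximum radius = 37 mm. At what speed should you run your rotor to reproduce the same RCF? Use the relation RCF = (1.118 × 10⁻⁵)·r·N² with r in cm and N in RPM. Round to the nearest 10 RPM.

17910 RPM

Original rotor: r = 142 mm / 2 = 71 mm = 7.1 cm
RCF_original = 1.118 × 10⁻⁵ × 7.1 × (12930)² = 1.118 × 10⁻⁵ × 7.1 × 167,184,900 ≈ 13,270.8 × g
Your rotor: r = 37 mm = 3.7 cm
13,270.8 = 1.118 × 10⁻⁵ × 3.7 × N²
N² = 13,270.8 / (4.1366 × 10⁻⁵) = 320,814,195
N ≈ √320,814,195 ≈ 17,911.3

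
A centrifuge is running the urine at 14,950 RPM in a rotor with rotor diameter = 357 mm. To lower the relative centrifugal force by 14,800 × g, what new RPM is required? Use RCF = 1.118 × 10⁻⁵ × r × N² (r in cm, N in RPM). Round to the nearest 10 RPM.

r = 357 mm / 2 = 178.5 mm = 17.85 cm
Current RCF = 1.118 × 10⁻⁵ × 17.85 × (14950)² = 1.118 × 10⁻⁵ × 17.85 × 223,502,500 ≈ 44,602.8 × g
Target RCF = 44,602.8 − 14,800 = 29,802.8 × g
N² = 29,802.8 / (19.9563 × 10⁻⁵) = 149,340,309
N ≈ √149,340,309 ≈ 12,220.5

N₂ ≈ 12220 RPM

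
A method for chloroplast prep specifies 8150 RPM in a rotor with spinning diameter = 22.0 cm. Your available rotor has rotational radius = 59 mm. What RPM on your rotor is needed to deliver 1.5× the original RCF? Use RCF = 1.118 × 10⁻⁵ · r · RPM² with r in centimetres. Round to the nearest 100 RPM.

≈ 13600 RPM

Original rotor: r = 22.0 / 2 = 11 cm
RCF_original = 1.118 × 10⁻⁵ × 11 × (8150)² = 1.118 × 10⁻⁵ × 11 × 66,422,500 ≈ 8,168.6 × g
Target RCF = 1.5 × 8,168.6 ≈ 12,252.9 × g
Your rotor: r = 59 mm = 5.9 cm
12,252.9 = 1.118 × 10⁻⁵ × 5.9 × N²
N² = 12,252.9 / (6.5962 × 10⁻⁵) = 185,756,951
N ≈ √185,756,951 ≈ 13,629.3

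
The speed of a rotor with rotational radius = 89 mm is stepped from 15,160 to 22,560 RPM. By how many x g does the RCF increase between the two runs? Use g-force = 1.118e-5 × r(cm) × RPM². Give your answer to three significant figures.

r = 89 mm = 8.9 cm
RCF₁ = 1.118 × 10⁻⁵ × 8.9 × (15160)² = 1.118 × 10⁻⁵ × 8.9 × 229,825,600 ≈ 22,868.1 × g
RCF₂ = 1.118 × 10⁻⁵ × 8.9 × (22560)² = 1.118 × 10⁻⁵ × 8.9 × 508,953,600 ≈ 50,641.9 × g
Increase = 50,641.9 − 22,868.1 = 27,773.8

≈ 27800 x g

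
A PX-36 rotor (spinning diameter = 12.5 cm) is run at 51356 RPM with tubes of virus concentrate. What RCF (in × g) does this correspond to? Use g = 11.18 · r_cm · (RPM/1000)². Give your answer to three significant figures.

184000 × g

r = 12.5 / 2 = 6.25 cm
RCF = 11.18 × r × (N/1000)²
RCF = 11.18 × 6.25 × (51.356)² = 11.18 × 6.25 × 2,637.438736 ≈ 184,291 × g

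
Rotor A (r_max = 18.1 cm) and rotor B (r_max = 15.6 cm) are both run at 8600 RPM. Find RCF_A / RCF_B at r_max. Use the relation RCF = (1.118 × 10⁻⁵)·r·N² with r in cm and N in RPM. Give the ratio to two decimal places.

At fixed N, RCF ∝ r, so RCF_A/RCF_B = r_A/r_B = 18.1 / 15.6 = 1.1603.

1.16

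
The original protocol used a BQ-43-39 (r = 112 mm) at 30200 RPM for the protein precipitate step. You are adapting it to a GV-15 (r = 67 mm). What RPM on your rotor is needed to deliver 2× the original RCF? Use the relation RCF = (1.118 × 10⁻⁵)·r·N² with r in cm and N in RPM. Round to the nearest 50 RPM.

Original rotor: r = 112 mm = 11.2 cm
RCF_original = 1.118 × 10⁻⁵ × 11.2 × (30200)² = 1.118 × 10⁻⁵ × 11.2 × 912,040,000 ≈ 114,202 × g
Target RCF = 2 × 114,202 ≈ 228,404 × g
Your rotor: r = 67 mm = 6.7 cm
228,404 = 1.118 × 10⁻⁵ × 6.7 × N²
N² = 228,404 / (7.4906 × 10⁻⁵) = 3,049,208,341
N ≈ √3,049,208,341 ≈ 55,219.6

≈ 55200 RPM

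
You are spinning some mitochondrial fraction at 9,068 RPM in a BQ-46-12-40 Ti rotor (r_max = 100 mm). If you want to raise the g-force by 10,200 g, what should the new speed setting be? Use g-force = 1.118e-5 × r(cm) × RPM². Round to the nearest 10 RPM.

13170 RPM

r = 100 mm = 10.0 cm
Current RCF = 1.118 × 10⁻⁵ × 10 × (9068)² = 1.118 × 10⁻⁵ × 10 × 82,228,624 ≈ 9,193.2 × g
Target RCF = 9,193.2 + 10,200 = 19,393.2 × g
N² = 19,393.2 / (11.18 × 10⁻⁵) = 173,463,327
N ≈ √173,463,327 ≈ 13,170.5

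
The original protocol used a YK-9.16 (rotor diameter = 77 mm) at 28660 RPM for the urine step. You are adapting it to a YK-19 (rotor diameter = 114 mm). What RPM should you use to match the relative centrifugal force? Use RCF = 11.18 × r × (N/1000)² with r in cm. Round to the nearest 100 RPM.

≈ 23600 RPM

Original rotor: r = 77 mm / 2 = 38.5 mm = 3.85 cm
RCF_original = 11.18 × 3.85 × (28.66)² = 11.18 × 3.85 × 821.3956 ≈ 35,355.3 × g
Your rotor: r = 114 mm / 2 = 57 mm = 5.7 cm
35,355.3 = 11.18 × 5.7 × (N/1000)²
(N/1000)² = 35,355.3 / 63.726 = 554.8018
N = 1000 × √554.8018 ≈ 23,554.2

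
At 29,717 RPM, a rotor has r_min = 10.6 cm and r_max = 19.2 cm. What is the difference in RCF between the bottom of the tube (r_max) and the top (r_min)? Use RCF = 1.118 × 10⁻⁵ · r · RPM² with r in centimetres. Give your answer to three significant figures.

ΔRCF = 1.118 × 10⁻⁵ × (r_max − r_min) × N² = 1.118 × 10⁻⁵ × 8.6 × 883,100,089 ≈ 84,908.3

84900 x g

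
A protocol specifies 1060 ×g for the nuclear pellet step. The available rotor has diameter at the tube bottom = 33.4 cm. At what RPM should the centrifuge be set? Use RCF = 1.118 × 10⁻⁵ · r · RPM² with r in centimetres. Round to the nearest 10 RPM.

r = 33.4 / 2 = 16.7 cm
1,060 = 1.118 × 10⁻⁵ × 16.7 × N²
N² = 1,060 / (18.6706 × 10⁻⁵) = 5,677,375
N ≈ √5,677,375 ≈ 2,382.7

N ≈ 2380 RPM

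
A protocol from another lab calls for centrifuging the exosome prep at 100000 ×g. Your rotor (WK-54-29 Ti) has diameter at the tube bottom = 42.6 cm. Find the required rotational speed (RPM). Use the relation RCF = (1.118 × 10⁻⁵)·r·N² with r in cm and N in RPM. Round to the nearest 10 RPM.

r = 42.6 / 2 = 21.3 cm
100,000 = 1.118 × 10⁻⁵ × 21.3 × N²
N² = 100,000 / (23.8134 × 10⁻⁵) = 419,931,635
N ≈ √419,931,635 ≈ 20,492.2

20490 RPM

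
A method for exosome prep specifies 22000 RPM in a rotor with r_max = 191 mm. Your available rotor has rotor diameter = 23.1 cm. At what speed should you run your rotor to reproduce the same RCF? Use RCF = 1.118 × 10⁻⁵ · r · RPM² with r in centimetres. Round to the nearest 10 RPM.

Original rotor: r = 191 mm = 19.1 cm
RCF = 1.118 × 10⁻⁵ × r × N²
RCF_original = 1.118 × 10⁻⁵ × 19.1 × (22000)² = 1.118 × 10⁻⁵ × 19.1 × 484,000,000 ≈ 103,352.4 × g
Your rotor: r = 23.1 / 2 = 11.55 cm
103,352.4 = 1.118 × 10⁻⁵ × 11.55 × N²
N² = 103,352.4 / (12.9129 × 10⁻⁵) = 800,381,014
N ≈ √800,381,014 ≈ 28,291.0

28290 RPM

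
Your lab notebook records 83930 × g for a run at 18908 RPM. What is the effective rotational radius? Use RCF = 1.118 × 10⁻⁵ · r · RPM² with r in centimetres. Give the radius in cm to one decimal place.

RCF = 1.118 × 10⁻⁵ × r × N²
83930 = 1.118 × 10⁻⁵ × r × (18908)²
r = 83930 / (1.118 × 10⁻⁵ × 357,512,464) = 83930 / 3996.989 ≈ 20.998 cm

r ≈ 21.0 cm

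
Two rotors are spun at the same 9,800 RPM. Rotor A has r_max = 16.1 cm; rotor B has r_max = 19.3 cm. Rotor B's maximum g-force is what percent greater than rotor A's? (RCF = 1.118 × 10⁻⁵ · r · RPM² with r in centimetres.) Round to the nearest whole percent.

At equal RPM, RCF scales linearly with r: ratio = 19.3 / 16.1 = 1.1988.
So rotor B delivers 19.9% more g-force.

20%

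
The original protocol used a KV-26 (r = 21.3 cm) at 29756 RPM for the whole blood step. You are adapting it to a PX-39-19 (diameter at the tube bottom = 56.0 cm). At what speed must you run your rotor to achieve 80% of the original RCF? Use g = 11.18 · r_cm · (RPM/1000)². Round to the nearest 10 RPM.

RCF = 11.18 × r × (N/1000)²
RCF_original = 11.18 × 21.3 × (29.756)² = 11.18 × 21.3 × 885.419536 ≈ 210,848.5 × g
Target RCF = 0.8 × 210,848.5 ≈ 168,678.8 × g
Your rotor: r = 56.0 / 2 = 28 cm
168,678.8 = 11.18 × 28 × (N/1000)²
(N/1000)² = 168,678.8 / 313.04 = 538.841
N = 1000 × √538.841 ≈ 23,212.9

23210 RPM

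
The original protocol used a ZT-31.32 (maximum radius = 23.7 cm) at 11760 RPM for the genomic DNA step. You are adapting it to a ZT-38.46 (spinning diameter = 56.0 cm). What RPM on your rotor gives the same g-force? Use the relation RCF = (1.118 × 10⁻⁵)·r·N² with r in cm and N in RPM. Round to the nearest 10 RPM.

RCF = 1.118 × 10⁻⁵ × r × N²
RCF_original = 1.118 × 10⁻⁵ × 23.7 × (11760)² = 1.118 × 10⁻⁵ × 23.7 × 138,297,600 ≈ 36,644.2 × g
Your rotor: r = 56.0 / 2 = 28 cm
36,644.2 = 1.118 × 10⁻⁵ × 28 × N²
N² = 36,644.2 / (31.304 × 10⁻⁵) = 117,059,162
N ≈ √117,059,162 ≈ 10,819.4

10820 RPM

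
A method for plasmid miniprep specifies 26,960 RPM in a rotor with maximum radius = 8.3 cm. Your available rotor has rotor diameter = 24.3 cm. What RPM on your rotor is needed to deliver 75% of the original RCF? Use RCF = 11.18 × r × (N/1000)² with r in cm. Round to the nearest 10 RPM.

RCF = 11.18 × r × (N/1000)²
RCF_original = 11.18 × 8.3 × (26.96)² = 11.18 × 8.3 × 726.8416 ≈ 67,446.5 × g
Target RCF = 0.75 × 67,446.5 ≈ 50,584.9 × g
Your rotor: r = 24.3 / 2 = 12.15 cm
50,584.9 = 11.18 × 12.15 × (N/1000)²
(N/1000)² = 50,584.9 / 135.837 = 372.3941
N = 1000 × √372.3941 ≈ 19,297.5

19300 RPM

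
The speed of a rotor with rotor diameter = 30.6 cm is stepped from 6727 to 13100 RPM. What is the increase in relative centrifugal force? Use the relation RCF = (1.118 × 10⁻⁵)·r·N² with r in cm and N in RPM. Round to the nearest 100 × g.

21600 g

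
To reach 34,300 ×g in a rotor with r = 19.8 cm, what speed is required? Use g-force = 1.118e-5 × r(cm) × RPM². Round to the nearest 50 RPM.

34,300 = 1.118 × 10⁻⁵ × 19.8 × N²
N² = 34,300 / (22.1364 × 10⁻⁵) = 154,948,411
N ≈ √154,948,411 ≈ 12,447.8

N ≈ 12450 RPM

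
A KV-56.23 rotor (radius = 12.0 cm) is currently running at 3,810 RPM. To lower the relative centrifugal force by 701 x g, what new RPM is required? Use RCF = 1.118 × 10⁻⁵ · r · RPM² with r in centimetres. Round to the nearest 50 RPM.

≈ 3050 RPM

Current RCF = 1.118 × 10⁻⁵ × 12 × (3810)² = 1.118 × 10⁻⁵ × 12 × 14,516,100 ≈ 1,947.5 × g
Target RCF = 1,947.5 − 701 = 1,246.5 × g
N² = 1,246.5 / (13.416 × 10⁻⁵) = 9,291,145
N ≈ √9,291,145 ≈ 3,048.1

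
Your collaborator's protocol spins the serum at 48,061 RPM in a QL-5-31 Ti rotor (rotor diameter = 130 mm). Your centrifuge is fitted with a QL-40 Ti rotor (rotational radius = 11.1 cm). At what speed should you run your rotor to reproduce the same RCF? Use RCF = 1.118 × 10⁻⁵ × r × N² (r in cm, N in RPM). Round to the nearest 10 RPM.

36780 RPM

Original rotor: r = 130 mm / 2 = 65 mm = 6.5 cm
RCF_original = 1.118 × 10⁻⁵ × 6.5 × (48061)² = 1.118 × 10⁻⁵ × 6.5 × 2,309,859,721 ≈ 167,857.5 × g
167,857.5 = 1.118 × 10⁻⁵ × 11.1 × N²
N² = 167,857.5 / (12.4098 × 10⁻⁵) = 1,352,620,510
N ≈ √1,352,620,510 ≈ 36,778.0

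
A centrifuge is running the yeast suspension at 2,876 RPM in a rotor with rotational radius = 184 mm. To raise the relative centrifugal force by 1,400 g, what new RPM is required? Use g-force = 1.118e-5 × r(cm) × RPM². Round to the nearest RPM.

3883 RPM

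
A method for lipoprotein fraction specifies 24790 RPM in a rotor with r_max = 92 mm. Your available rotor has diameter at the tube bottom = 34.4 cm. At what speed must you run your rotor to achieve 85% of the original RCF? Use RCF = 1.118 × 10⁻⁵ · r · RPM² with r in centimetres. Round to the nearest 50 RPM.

Original rotor: r = 92 mm = 9.2 cm
RCF_original = 1.118 × 10⁻⁵ × 9.2 × (24790)² = 1.118 × 10⁻⁵ × 9.2 × 614,544,100 ≈ 63,209.5 × g
Target RCF = 0.85 × 63,209.5 ≈ 53,728.1 × g
Your rotor: r = 34.4 / 2 = 17.2 cm
53,728.1 = 1.118 × 10⁻⁵ × 17.2 × N²
N² = 53,728.1 / (19.2296 × 10⁻⁵) = 279,403,108
N ≈ √279,403,108 ≈ 16,715.4

16700 RPM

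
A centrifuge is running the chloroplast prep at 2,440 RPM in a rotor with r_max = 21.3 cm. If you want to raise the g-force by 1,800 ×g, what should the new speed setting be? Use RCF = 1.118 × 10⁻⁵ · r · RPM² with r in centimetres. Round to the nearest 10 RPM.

Current RCF = 1.118 × 10⁻⁵ × 21.3 × (2440)² = 1.118 × 10⁻⁵ × 21.3 × 5,953,600 ≈ 1,417.8 × g
Target RCF = 1,417.8 + 1,800 = 3,217.8 × g
N² = 3,217.8 / (23.8134 × 10⁻⁵) = 13,512,560
N ≈ √13,512,560 ≈ 3,675.9

3680 RPM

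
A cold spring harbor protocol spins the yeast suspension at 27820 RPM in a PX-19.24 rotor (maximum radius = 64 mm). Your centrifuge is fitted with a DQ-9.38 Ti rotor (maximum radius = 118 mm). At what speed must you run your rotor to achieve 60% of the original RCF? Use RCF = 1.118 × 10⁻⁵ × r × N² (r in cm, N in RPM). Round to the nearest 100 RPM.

Original rotor: r = 64 mm = 6.4 cm
RCF = 1.118 × 10⁻⁵ × r × N²
RCF_original = 1.118 × 10⁻⁵ × 6.4 × (27820)² = 1.118 × 10⁻⁵ × 6.4 × 773,952,400 ≈ 55,377.8 × g
Target RCF = 0.6 × 55,377.8 ≈ 33,226.7 × g
Your rotor: r = 118 mm = 11.8 cm
33,226.7 = 1.118 × 10⁻⁵ × 11.8 × N²
N² = 33,226.7 / (13.1924 × 10⁻⁵) = 251,862,436
N ≈ √251,862,436 ≈ 15,870.2

15900 RPM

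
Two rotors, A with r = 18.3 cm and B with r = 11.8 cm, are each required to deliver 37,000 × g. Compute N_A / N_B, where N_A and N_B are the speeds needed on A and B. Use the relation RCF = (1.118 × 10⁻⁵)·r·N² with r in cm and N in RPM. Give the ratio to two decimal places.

At fixed RCF, N ∝ 1/√r, so N_A/N_B = √(r_B/r_A) = √(11.8/18.3) = √0.644809 = 0.8030.

0.80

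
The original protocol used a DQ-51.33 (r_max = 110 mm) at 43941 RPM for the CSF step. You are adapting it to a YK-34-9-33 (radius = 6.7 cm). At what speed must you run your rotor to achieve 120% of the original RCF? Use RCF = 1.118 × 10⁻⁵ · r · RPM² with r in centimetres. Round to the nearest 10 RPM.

Original rotor: r = 110 mm = 11.0 cm
RCF = 1.118 × 10⁻⁵ × r × N²
RCF_original = 1.118 × 10⁻⁵ × 11 × (43941)² = 1.118 × 10⁻⁵ × 11 × 1,930,811,481 ≈ 237,451.2 × g
Target RCF = 1.2 × 237,451.2 ≈ 284,941.4 × g
284,941.4 = 1.118 × 10⁻⁵ × 6.7 × N²
N² = 284,941.4 / (7.4906 × 10⁻⁵) = 3,803,986,330
N ≈ √3,803,986,330 ≈ 61,676.5

≈ 61680 RPM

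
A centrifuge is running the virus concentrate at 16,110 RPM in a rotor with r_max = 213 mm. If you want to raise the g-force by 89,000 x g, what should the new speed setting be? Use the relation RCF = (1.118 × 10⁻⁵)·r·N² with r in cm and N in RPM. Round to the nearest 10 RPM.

r = 213 mm = 21.3 cm
Current RCF = 1.118 × 10⁻⁵ × 21.3 × (16110)² = 1.118 × 10⁻⁵ × 21.3 × 259,532,100 ≈ 61,803.4 × g
Target RCF = 61,803.4 + 89,000 = 150,803.4 × g
N² = 150,803.4 / (23.8134 × 10⁻⁵) = 633,271,183
N ≈ √633,271,183 ≈ 25,164.9

≈ 25160 RPM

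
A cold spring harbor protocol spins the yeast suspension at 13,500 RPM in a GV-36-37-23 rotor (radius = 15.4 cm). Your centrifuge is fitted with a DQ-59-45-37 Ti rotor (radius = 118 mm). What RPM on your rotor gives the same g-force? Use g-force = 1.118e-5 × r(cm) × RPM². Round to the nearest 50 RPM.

RCF_original = 1.118 × 10⁻⁵ × 15.4 × (13500)² = 1.118 × 10⁻⁵ × 15.4 × 182,250,000 ≈ 31,378.3 × g
Your rotor: r = 118 mm = 11.8 cm
31,378.3 = 1.118 × 10⁻⁵ × 11.8 × N²
N² = 31,378.3 / (13.1924 × 10⁻⁵) = 237,851,339
N ≈ √237,851,339 ≈ 15,422.4

≈ 15400 RPM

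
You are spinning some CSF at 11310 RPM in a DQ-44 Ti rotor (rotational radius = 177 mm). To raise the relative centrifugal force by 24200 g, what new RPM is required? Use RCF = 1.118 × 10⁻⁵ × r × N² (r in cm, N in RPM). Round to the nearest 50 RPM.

N₂ ≈ 15800 RPM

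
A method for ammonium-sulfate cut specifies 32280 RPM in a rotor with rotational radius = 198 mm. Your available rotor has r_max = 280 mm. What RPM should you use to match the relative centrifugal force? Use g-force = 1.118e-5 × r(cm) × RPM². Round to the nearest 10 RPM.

Original rotor: r = 198 mm = 19.8 cm
RCF_original = 1.118 × 10⁻⁵ × 19.8 × (32280)² = 1.118 × 10⁻⁵ × 19.8 × 1,041,998,400 ≈ 230,660.9 × g
Your rotor: r = 280 mm = 28.0 cm
230,660.9 = 1.118 × 10⁻⁵ × 28 × N²
N² = 230,660.9 / (31.304 × 10⁻⁵) = 736,841,618
N ≈ √736,841,618 ≈ 27,144.8

27140 RPM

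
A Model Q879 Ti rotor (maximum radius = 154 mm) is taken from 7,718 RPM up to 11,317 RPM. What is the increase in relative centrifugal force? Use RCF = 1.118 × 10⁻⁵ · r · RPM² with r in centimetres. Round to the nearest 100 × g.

≈ 11800 × g

r = 154 mm = 15.4 cm
RCF₁ = 1.118 × 10⁻⁵ × 15.4 × (7718)² = 1.118 × 10⁻⁵ × 15.4 × 59,567,524 ≈ 10,255.9 × g
RCF₂ = 1.118 × 10⁻⁵ × 15.4 × (11317)² = 1.118 × 10⁻⁵ × 15.4 × 128,074,489 ≈ 22,050.8 × g
Increase = 22,050.8 − 10,255.9 = 11,794.9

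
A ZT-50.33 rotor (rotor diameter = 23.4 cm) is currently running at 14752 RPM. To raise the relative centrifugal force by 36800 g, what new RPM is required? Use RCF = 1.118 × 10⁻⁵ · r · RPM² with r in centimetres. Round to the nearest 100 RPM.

r = 23.4 / 2 = 11.7 cm
Current RCF = 1.118 × 10⁻⁵ × 11.7 × (14752)² = 1.118 × 10⁻⁵ × 11.7 × 217,621,504 ≈ 28,466.2 × g
Target RCF = 28,466.2 + 36,800 = 65,266.2 × g
N² = 65,266.2 / (13.0806 × 10⁻⁵) = 498,954,176
N ≈ √498,954,176 ≈ 22,337.3

22300 RPM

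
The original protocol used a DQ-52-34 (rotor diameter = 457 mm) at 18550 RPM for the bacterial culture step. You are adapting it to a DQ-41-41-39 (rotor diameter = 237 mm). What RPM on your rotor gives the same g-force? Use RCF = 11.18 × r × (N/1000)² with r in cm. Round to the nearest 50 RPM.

Original rotor: r = 457 mm / 2 = 228.5 mm = 22.85 cm
RCF_original = 11.18 × 22.85 × (18.55)² = 11.18 × 22.85 × 344.1025 ≈ 87,905.5 × g
Your rotor: r = 237 mm / 2 = 118.5 mm = 11.85 cm
87,905.5 = 11.18 × 11.85 × (N/1000)²
(N/1000)² = 87,905.5 / 132.483 = 663.5229
N = 1000 × √663.5229 ≈ 25,758.9

25750 RPM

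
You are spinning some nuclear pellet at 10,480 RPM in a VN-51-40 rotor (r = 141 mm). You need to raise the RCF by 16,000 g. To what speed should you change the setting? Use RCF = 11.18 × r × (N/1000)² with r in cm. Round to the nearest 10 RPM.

r = 141 mm = 14.1 cm
Current RCF = 11.18 × 14.1 × (10.48)² = 11.18 × 14.1 × 109.8304 ≈ 17,313.4 × g
Target RCF = 17,313.4 + 16,000 = 33,313.4 × g
(N/1000)² = 33,313.4 / 157.638 = 211.3285
N = 1000 × √211.3285 ≈ 14,537.1

≈ 14540 RPM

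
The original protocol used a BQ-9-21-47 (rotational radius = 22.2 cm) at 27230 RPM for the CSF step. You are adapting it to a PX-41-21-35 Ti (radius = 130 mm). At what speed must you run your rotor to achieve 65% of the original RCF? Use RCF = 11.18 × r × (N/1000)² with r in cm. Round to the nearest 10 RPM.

≈ 28690 RPM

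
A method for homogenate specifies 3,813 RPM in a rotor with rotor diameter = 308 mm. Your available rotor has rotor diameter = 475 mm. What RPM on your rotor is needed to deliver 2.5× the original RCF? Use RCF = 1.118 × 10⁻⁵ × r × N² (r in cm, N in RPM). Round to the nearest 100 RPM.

Original rotor: r = 308 mm / 2 = 154 mm = 15.4 cm
RCF_original = 1.118 × 10⁻⁵ × 15.4 × (3813)² = 1.118 × 10⁻⁵ × 15.4 × 14,538,969 ≈ 2,503.2 × g
Target RCF = 2.5 × 2,503.2 ≈ 6,258 × g
Your rotor: r = 475 mm / 2 = 237.5 mm = 23.75 cm
6,258 = 1.118 × 10⁻⁵ × 23.75 × N²
N² = 6,258 / (26.5525 × 10⁻⁵) = 23,568,402
N ≈ √23,568,402 ≈ 4,854.7

≈ 4900 RPM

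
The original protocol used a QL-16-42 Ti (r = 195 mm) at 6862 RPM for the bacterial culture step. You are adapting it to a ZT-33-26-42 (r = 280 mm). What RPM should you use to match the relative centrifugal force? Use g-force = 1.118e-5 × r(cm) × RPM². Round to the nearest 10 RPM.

5730 RPM

Original rotor: r = 195 mm = 19.5 cm
RCF_original = 1.118 × 10⁻⁵ × 19.5 × (6862)² = 1.118 × 10⁻⁵ × 19.5 × 47,087,044 ≈ 10,265.4 × g
Your rotor: r = 280 mm = 28.0 cm
10,265.4 = 1.118 × 10⁻⁵ × 28 × N²
N² = 10,265.4 / (31.304 × 10⁻⁵) = 32,792,614
N ≈ √32,792,614 ≈ 5,726.5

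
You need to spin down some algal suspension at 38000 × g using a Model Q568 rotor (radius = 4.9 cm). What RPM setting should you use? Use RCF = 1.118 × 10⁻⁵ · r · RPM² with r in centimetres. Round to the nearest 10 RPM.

≈ 26340 RPM

RCF = 1.118 × 10⁻⁵ × r × N²
38,000 = 1.118 × 10⁻⁵ × 4.9 × N²
N² = 38,000 / (5.4782 × 10⁻⁵) = 693,658,501
N ≈ √693,658,501 ≈ 26,337.4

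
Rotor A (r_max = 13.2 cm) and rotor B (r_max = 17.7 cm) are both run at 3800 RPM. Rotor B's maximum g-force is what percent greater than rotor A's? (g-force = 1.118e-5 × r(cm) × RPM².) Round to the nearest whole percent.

34%

At equal RPM, RCF scales linearly with r: ratio = 17.7 / 13.2 = 1.3409.
So rotor B delivers 34.1% more g-force.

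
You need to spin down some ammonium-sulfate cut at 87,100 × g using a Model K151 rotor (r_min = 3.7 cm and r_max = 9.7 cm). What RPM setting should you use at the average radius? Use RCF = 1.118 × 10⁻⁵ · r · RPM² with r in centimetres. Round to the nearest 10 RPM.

r_avg = (3.7 + 9.7) / 2 = 6.7 cm
RCF = 1.118 × 10⁻⁵ × r × N²
87,100 = 1.118 × 10⁻⁵ × 6.7 × N²
N² = 87,100 / (7.4906 × 10⁻⁵) = 1,162,790,698
N ≈ √1,162,790,698 ≈ 34,099.7

N ≈ 34100 RPM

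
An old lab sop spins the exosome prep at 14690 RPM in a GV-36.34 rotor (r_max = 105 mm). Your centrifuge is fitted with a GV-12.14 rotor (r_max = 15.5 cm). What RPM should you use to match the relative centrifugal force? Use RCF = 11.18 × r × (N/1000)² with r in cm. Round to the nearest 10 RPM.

Original rotor: r = 105 mm = 10.5 cm
RCF_original = 11.18 × 10.5 × (14.69)² = 11.18 × 10.5 × 215.7961 ≈ 25,332.3 × g
25,332.3 = 11.18 × 15.5 × (N/1000)²
(N/1000)² = 25,332.3 / 173.29 = 146.1844
N = 1000 × √146.1844 ≈ 12,090.7

12090 RPM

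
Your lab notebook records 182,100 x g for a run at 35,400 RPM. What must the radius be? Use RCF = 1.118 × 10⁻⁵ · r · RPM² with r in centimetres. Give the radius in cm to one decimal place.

≈ 13.0 cm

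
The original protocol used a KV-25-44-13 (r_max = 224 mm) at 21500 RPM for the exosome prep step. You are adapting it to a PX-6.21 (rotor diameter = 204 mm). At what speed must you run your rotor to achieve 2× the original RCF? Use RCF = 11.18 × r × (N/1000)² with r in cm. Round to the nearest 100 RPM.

Original rotor: r = 224 mm = 22.4 cm
RCF_original = 11.18 × 22.4 × (21.5)² = 11.18 × 22.4 × 462.25 ≈ 115,762.2 × g
Target RCF = 2 × 115,762.2 ≈ 231,524.4 × g
Your rotor: r = 204 mm / 2 = 102 mm = 10.2 cm
231,524.4 = 11.18 × 10.2 × (N/1000)²
(N/1000)² = 231,524.4 / 114.036 = 2030.275
N = 1000 × √2030.275 ≈ 45,058.6

45100 RPM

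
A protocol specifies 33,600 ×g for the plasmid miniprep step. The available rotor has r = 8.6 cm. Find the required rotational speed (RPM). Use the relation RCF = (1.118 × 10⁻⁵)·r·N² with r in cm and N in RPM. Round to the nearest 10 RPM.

33,600 = 1.118 × 10⁻⁵ × 8.6 × N²
N² = 33,600 / (9.6148 × 10⁻⁵) = 349,461,247
N ≈ √349,461,247 ≈ 18,693.9

N ≈ 18690 RPM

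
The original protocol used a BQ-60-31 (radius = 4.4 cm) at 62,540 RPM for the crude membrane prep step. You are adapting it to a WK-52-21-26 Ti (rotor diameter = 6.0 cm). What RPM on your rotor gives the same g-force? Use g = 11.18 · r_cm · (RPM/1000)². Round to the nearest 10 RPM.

RCF_original = 11.18 × 4.4 × (62.54)² = 11.18 × 4.4 × 3,911.2516 ≈ 192,402.3 × g
Your rotor: r = 6.0 / 2 = 3 cm
192,402.3 = 11.18 × 3 × (N/1000)²
(N/1000)² = 192,402.3 / 33.54 = 5736.503
N = 1000 × √5736.503 ≈ 75,739.7

75740 RPM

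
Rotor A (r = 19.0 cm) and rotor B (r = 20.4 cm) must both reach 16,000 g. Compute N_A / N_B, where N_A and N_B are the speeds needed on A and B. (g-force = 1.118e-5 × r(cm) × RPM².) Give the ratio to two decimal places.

At fixed RCF, N ∝ 1/√r, so N_A/N_B = √(r_B/r_A) = √(20.4/19.0) = √1.073684 = 1.0362.

1.04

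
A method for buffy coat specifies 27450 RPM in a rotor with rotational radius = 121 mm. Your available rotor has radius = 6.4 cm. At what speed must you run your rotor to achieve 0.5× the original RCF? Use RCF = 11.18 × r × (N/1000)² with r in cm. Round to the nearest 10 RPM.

26690 RPM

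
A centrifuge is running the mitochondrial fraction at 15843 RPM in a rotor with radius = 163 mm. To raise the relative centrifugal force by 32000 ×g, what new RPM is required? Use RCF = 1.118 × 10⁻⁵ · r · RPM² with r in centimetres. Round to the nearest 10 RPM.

r = 163 mm = 16.3 cm
Current RCF = 1.118 × 10⁻⁵ × 16.3 × (15843)² = 1.118 × 10⁻⁵ × 16.3 × 251,000,649 ≈ 45,740.9 × g
Target RCF = 45,740.9 + 32,000 = 77,740.9 × g
N² = 77,740.9 / (18.2234 × 10⁻⁵) = 426,599,317
N ≈ √426,599,317 ≈ 20,654.3

N₂ ≈ 20650 RPM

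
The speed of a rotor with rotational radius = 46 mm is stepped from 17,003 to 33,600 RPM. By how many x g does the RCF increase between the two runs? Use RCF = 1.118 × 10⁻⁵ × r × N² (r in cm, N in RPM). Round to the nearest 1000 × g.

≈ 43000 x g

r = 46 mm = 4.6 cm
RCF₁ = 1.118 × 10⁻⁵ × 4.6 × (17003)² = 1.118 × 10⁻⁵ × 4.6 × 289,102,009 ≈ 14,867.9 × g
RCF₂ = 1.118 × 10⁻⁵ × 4.6 × (33600)² = 1.118 × 10⁻⁵ × 4.6 × 1,128,960,000 ≈ 58,060.2 × g
Increase = 58,060.2 − 14,867.9 = 43,192.3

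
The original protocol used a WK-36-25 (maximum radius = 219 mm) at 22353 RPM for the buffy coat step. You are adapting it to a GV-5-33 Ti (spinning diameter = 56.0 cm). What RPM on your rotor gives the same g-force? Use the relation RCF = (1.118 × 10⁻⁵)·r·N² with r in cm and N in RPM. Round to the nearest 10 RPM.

19770 RPM

Original rotor: r = 219 mm = 21.9 cm
RCF = 1.118 × 10⁻⁵ × r × N²
RCF_original = 1.118 × 10⁻⁵ × 21.9 × (22353)² = 1.118 × 10⁻⁵ × 21.9 × 499,656,609 ≈ 122,336.9 × g
Your rotor: r = 56.0 / 2 = 28 cm
122,336.9 = 1.118 × 10⁻⁵ × 28 × N²
N² = 122,336.9 / (31.304 × 10⁻⁵) = 390,802,773
N ≈ √390,802,773 ≈ 19,768.7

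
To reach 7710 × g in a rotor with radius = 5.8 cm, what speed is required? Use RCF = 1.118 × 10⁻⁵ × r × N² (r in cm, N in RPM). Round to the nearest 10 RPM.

RCF = 1.118 × 10⁻⁵ × r × N²
7,710 = 1.118 × 10⁻⁵ × 5.8 × N²
N² = 7,710 / (6.4844 × 10⁻⁵) = 118,900,746
N ≈ √118,900,746 ≈ 10,904.2

10900 RPM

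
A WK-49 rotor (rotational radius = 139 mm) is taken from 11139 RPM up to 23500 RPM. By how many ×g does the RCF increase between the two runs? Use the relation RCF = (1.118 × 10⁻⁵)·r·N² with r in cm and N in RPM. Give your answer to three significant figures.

66500 ×g

r = 139 mm = 13.9 cm
RCF₁ = 1.118 × 10⁻⁵ × 13.9 × (11139)² = 1.118 × 10⁻⁵ × 13.9 × 124,077,321 ≈ 19,281.9 × g
RCF₂ = 1.118 × 10⁻⁵ × 13.9 × (23500)² = 1.118 × 10⁻⁵ × 13.9 × 552,250,000 ≈ 85,820.8 × g
Increase = 85,820.8 − 19,281.9 = 66,538.9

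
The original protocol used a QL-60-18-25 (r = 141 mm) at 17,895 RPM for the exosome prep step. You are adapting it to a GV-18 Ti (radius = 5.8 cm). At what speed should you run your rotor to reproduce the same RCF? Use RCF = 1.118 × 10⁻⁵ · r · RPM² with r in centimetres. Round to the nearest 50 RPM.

≈ 27900 RPM

Original rotor: r = 141 mm = 14.1 cm
RCF_original = 1.118 × 10⁻⁵ × 14.1 × (17895)² = 1.118 × 10⁻⁵ × 14.1 × 320,231,025 ≈ 50,480.6 × g
50,480.6 = 1.118 × 10⁻⁵ × 5.8 × N²
N² = 50,480.6 / (6.4844 × 10⁻⁵) = 778,492,999
N ≈ √778,492,999 ≈ 27,901.5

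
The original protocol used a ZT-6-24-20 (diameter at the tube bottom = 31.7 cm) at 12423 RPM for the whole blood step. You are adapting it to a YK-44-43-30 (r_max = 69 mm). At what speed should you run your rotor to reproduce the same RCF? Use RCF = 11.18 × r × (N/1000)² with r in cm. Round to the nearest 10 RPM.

≈ 18830 RPM

Original rotor: r = 31.7 / 2 = 15.85 cm
RCF = 11.18 × r × (N/1000)²
RCF_original = 11.18 × 15.85 × (12.423)² = 11.18 × 15.85 × 154.330929 ≈ 27,347.9 × g
Your rotor: r = 69 mm = 6.9 cm
27,347.9 = 11.18 × 6.9 × (N/1000)²
(N/1000)² = 27,347.9 / 77.142 = 354.5138
N = 1000 × √354.5138 ≈ 18,828.5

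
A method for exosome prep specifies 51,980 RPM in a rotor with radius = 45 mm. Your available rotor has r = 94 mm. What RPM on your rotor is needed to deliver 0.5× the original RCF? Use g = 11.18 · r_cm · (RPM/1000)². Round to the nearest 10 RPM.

≈ 25430 RPM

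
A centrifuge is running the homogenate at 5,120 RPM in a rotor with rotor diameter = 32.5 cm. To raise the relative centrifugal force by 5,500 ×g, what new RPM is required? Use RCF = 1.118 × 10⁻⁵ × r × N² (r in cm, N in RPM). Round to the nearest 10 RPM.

7520 RPM

r = 32.5 / 2 = 16.25 cm
Current RCF = 1.118 × 10⁻⁵ × 16.25 × (5120)² = 1.118 × 10⁻⁵ × 16.25 × 26,214,400 ≈ 4,762.5 × g
Target RCF = 4,762.5 + 5,500 = 10,262.5 × g
N² = 10,262.5 / (18.1675 × 10⁻⁵) = 56,488,234
N ≈ √56,488,234 ≈ 7,515.9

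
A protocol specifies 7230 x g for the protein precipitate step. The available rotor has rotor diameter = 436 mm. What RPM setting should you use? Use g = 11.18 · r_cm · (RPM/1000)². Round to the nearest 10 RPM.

≈ 5450 RPM

r = 436 mm / 2 = 218 mm = 21.8 cm
7,230 = 11.18 × 21.8 × (N/1000)²
(N/1000)² = 7,230 / 243.724 = 29.6647
N = 1000 × √29.6647 ≈ 5,446.5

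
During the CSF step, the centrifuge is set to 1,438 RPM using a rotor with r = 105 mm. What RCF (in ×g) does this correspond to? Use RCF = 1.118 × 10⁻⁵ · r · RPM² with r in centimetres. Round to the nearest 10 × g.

r = 105 mm = 10.5 cm
RCF = 1.118 × 10⁻⁵ × r × N²
RCF = 1.118 × 10⁻⁵ × 10.5 × (1438)² = 1.118 × 10⁻⁵ × 10.5 × 2,067,844 ≈ 242.7 × g

≈ 240 ×g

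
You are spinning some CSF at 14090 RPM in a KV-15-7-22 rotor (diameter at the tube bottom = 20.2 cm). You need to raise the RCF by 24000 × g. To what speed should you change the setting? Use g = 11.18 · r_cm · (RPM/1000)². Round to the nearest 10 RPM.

r = 20.2 / 2 = 10.1 cm
Current RCF = 11.18 × 10.1 × (14.09)² = 11.18 × 10.1 × 198.5281 ≈ 22,417.4 × g
Target RCF = 22,417.4 + 24,000 = 46,417.4 × g
(N/1000)² = 46,417.4 / 112.918 = 411.0718
N = 1000 × √411.0718 ≈ 20,274.9

20270 RPM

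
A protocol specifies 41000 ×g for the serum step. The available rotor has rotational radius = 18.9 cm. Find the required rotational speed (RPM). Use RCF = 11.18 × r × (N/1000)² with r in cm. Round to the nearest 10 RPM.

≈ 13930 RPM

41,000 = 11.18 × 18.9 × (N/1000)²
(N/1000)² = 41,000 / 211.302 = 194.0351
N = 1000 × √194.0351 ≈ 13,929.6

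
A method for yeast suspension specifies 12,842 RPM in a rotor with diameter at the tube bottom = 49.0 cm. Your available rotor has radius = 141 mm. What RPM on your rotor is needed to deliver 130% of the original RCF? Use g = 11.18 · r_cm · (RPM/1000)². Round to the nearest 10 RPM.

Original rotor: r = 49.0 / 2 = 24.5 cm
RCF = 11.18 × r × (N/1000)²
RCF_original = 11.18 × 24.5 × (12.842)² = 11.18 × 24.5 × 164.916964 ≈ 45,172.4 × g
Target RCF = 1.3 × 45,172.4 ≈ 58,724.1 × g
Your rotor: r = 141 mm = 14.1 cm
58,724.1 = 11.18 × 14.1 × (N/1000)²
(N/1000)² = 58,724.1 / 157.638 = 372.525
N = 1000 × √372.525 ≈ 19,300.9

≈ 19300 RPM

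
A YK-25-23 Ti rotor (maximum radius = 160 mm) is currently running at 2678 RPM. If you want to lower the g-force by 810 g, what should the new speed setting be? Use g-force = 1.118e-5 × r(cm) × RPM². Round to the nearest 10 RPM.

1630 RPM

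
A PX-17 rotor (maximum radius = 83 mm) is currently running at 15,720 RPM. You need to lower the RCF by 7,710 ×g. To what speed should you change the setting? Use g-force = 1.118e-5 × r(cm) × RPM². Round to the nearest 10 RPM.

12810 RPM

r = 83 mm = 8.3 cm
Current RCF = 1.118 × 10⁻⁵ × 8.3 × (15720)² = 1.118 × 10⁻⁵ × 8.3 × 247,118,400 ≈ 22,931.1 × g
Target RCF = 22,931.1 − 7,710 = 15,221.1 × g
N² = 15,221.1 / (9.2794 × 10⁻⁵) = 164,031,080
N ≈ √164,031,080 ≈ 12,807.5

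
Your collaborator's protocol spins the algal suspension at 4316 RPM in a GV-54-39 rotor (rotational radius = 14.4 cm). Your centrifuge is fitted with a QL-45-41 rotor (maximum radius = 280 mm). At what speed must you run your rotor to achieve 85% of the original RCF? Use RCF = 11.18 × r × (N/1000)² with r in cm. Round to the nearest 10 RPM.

2850 RPM

RCF_original = 11.18 × 14.4 × (4.316)² = 11.18 × 14.4 × 18.627856 ≈ 2,998.9 × g
Target RCF = 0.85 × 2,998.9 ≈ 2,549.1 × g
Your rotor: r = 280 mm = 28.0 cm
2,549.1 = 11.18 × 28 × (N/1000)²
(N/1000)² = 2,549.1 / 313.04 = 8.143049
N = 1000 × √8.143049 ≈ 2,853.6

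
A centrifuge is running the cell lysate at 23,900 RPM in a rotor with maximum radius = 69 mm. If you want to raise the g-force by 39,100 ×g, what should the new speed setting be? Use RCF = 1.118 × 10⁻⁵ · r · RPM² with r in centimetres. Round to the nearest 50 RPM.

r = 69 mm = 6.9 cm
Current RCF = 1.118 × 10⁻⁵ × 6.9 × (23900)² = 1.118 × 10⁻⁵ × 6.9 × 571,210,000 ≈ 44,064.3 × g
Target RCF = 44,064.3 + 39,100 = 83,164.3 × g
N² = 83,164.3 / (7.7142 × 10⁻⁵) = 1,078,067,719
N ≈ √1,078,067,719 ≈ 32,833.9

32850 RPM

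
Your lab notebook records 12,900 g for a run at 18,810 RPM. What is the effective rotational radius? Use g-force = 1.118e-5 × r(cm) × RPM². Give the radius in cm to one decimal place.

3.3 cm

RCF = 1.118 × 10⁻⁵ × r × N²
12900 = 1.118 × 10⁻⁵ × r × (18810)²
r = 12900 / (1.118 × 10⁻⁵ × 353,816,100) = 12900 / 3955.664 ≈ 3.261 cm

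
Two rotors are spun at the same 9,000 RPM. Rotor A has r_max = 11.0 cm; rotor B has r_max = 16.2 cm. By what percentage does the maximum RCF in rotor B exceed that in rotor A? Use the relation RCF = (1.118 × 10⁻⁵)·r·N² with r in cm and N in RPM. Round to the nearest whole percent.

At equal RPM, RCF scales linearly with r: ratio = 16.2 / 11.0 = 1.4727.
So rotor B delivers 47.3% more g-force.

47%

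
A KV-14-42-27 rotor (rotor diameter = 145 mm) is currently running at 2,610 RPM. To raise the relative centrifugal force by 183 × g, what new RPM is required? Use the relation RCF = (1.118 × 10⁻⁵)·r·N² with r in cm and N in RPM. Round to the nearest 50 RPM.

3000 RPM

r = 145 mm / 2 = 72.5 mm = 7.25 cm
Current RCF = 1.118 × 10⁻⁵ × 7.25 × (2610)² = 1.118 × 10⁻⁵ × 7.25 × 6,812,100 ≈ 552.2 × g
Target RCF = 552.2 + 183 = 735.2 × g
N² = 735.2 / (8.1055 × 10⁻⁵) = 9,070,384
N ≈ √9,070,384 ≈ 3,011.7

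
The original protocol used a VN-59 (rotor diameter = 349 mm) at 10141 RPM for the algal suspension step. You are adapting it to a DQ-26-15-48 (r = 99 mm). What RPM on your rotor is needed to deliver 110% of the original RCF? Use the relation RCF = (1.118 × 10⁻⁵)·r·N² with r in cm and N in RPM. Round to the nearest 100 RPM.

14100 RPM

Original rotor: r = 349 mm / 2 = 174.5 mm = 17.45 cm
RCF_original = 1.118 × 10⁻⁵ × 17.45 × (10141)² = 1.118 × 10⁻⁵ × 17.45 × 102,839,881 ≈ 20,063.1 × g
Target RCF = 1.1 × 20,063.1 ≈ 22,069.4 × g
Your rotor: r = 99 mm = 9.9 cm
22,069.4 = 1.118 × 10⁻⁵ × 9.9 × N²
N² = 22,069.4 / (11.0682 × 10⁻⁵) = 199,394,662
N ≈ √199,394,662 ≈ 14,120.7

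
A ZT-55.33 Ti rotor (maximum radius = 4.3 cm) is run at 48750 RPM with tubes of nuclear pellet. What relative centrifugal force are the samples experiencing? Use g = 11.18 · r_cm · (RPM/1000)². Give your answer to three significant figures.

≈ 114000 g

RCF = 11.18 × 4.3 × (48.75)² = 11.18 × 4.3 × 2,376.5625 ≈ 114,250.9 × g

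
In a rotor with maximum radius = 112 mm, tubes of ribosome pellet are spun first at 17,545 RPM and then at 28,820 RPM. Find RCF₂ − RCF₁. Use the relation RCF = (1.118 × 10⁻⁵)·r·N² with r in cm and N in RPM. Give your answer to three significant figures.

65500 g

r = 112 mm = 11.2 cm
RCF₁ = 1.118 × 10⁻⁵ × 11.2 × (17545)² = 1.118 × 10⁻⁵ × 11.2 × 307,827,025 ≈ 38,544.9 × g
RCF₂ = 1.118 × 10⁻⁵ × 11.2 × (28820)² = 1.118 × 10⁻⁵ × 11.2 × 830,592,400 ≈ 104,003.5 × g
Increase = 104,003.5 − 38,544.9 = 65,458.6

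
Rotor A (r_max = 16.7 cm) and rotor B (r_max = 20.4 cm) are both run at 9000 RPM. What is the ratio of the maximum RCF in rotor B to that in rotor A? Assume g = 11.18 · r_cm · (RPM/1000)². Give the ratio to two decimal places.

1.22

At fixed N, RCF ∝ r, so RCF_B/RCF_A = r_B/r_A = 20.4 / 16.7 = 1.2216.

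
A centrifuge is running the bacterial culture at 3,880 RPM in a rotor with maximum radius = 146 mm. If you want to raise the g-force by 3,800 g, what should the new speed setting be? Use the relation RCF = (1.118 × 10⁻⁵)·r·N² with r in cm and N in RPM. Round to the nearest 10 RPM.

N₂ ≈ 6190 RPM

r = 146 mm = 14.6 cm
Current RCF = 1.118 × 10⁻⁵ × 14.6 × (3880)² = 1.118 × 10⁻⁵ × 14.6 × 15,054,400 ≈ 2,457.3 × g
Target RCF = 2,457.3 + 3,800 = 6,257.3 × g
N² = 6,257.3 / (16.3228 × 10⁻⁵) = 38,334,722
N ≈ √38,334,722 ≈ 6,191.5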